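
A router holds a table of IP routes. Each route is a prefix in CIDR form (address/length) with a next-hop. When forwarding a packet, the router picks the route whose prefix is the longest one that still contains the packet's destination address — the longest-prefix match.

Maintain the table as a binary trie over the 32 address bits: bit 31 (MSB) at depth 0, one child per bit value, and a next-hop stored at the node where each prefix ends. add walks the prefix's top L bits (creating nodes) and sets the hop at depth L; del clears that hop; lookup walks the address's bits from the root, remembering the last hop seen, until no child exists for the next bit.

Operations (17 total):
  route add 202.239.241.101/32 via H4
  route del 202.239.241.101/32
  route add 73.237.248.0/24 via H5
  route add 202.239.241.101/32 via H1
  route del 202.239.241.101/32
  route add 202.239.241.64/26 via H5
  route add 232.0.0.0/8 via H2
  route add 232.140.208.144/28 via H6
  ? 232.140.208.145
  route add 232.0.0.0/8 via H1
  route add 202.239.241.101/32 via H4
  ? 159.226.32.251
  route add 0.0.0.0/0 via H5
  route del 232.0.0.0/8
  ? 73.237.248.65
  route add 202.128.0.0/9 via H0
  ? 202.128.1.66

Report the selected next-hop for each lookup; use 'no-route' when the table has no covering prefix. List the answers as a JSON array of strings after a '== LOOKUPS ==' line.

Trace:
  add 202.239.241.101/32 -> H4 at depth 32
  del 202.239.241.101/32 (clear depth 32)
  add 73.237.248.0/24 -> H5 at depth 24
  add 202.239.241.101/32 -> H1 at depth 32
  del 202.239.241.101/32 (clear depth 32)
  add 202.239.241.64/26 -> H5 at depth 26
  add 232.0.0.0/8 -> H2 at depth 8
  add 232.140.208.144/28 -> H6 at depth 28
  lookup 232.140.208.145: bits 1110100010001100110100001001 walk d0:-→d1:-→d2:-→d3:-→d4:-→d5:-→d6:-→d7:-→d8:H2→d9:-→d10:-→d11:-→d12:-→d13:-→d14:-→d15:-→d16:-→d17:-→d18:-→d19:-→d20:-→d21:-→d22:-→d23:-→d24:-→d25:-→d26:-→d27:-→d28:H6 -> H6
  add 232.0.0.0/8 -> H1 at depth 8
  add 202.239.241.101/32 -> H4 at depth 32
  lookup 159.226.32.251: bits 1 walk d0:-→d1:- -> no-route
  add 0.0.0.0/0 -> H5 at depth 0
  del 232.0.0.0/8 (clear depth 8)
  lookup 73.237.248.65: bits 010010011110110111111000 walk d0:H5→d1:-→d2:-→d3:-→d4:-→d5:-→d6:-→d7:-→d8:-→d9:-→d10:-→d11:-→d12:-→d13:-→d14:-→d15:-→d16:-→d17:-→d18:-→d19:-→d20:-→d21:-→d22:-→d23:-→d24:H5 -> H5
  add 202.128.0.0/9 -> H0 at depth 9
  lookup 202.128.1.66: bits 110010101 walk d0:H5→d1:-→d2:-→d3:-→d4:-→d5:-→d6:-→d7:-→d8:-→d9:H0 -> H0

== LOOKUPS ==
["H6","no-route","H5","H0"]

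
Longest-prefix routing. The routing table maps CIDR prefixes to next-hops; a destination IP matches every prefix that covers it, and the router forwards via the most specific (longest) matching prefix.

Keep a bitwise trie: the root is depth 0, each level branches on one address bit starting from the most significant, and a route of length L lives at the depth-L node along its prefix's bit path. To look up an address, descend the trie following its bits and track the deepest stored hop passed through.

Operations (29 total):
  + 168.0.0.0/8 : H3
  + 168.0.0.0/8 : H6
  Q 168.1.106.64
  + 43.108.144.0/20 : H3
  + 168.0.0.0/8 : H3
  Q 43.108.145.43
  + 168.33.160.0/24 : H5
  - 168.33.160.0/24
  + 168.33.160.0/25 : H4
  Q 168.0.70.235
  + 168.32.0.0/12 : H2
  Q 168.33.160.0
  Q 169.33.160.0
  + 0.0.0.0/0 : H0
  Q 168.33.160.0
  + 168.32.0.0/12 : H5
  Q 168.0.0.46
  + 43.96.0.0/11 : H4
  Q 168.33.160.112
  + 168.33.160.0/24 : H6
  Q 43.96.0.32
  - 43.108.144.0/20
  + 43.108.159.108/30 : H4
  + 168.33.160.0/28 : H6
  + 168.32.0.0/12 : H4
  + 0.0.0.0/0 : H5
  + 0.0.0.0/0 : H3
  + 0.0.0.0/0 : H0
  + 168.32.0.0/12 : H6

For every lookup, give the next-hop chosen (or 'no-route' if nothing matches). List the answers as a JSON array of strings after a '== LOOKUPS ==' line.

Trace:
  + 168.0.0.0/8 (H3) depth=8
  + 168.0.0.0/8 (H6) depth=8
  lookup 168.1.106.64: bits 10101000 walk d0:-→d1:-→d2:-→d3:-→d4:-→d5:-→d6:-→d7:-→d8:H6 -> H6
  + 43.108.144.0/20 (H3) depth=20
  + 168.0.0.0/8 (H3) depth=8
  lookup 43.108.145.43: bits 00101011011011001001 walk d0:-→d1:-→d2:-→d3:-→d4:-→d5:-→d6:-→d7:-→d8:-→d9:-→d10:-→d11:-→d12:-→d13:-→d14:-→d15:-→d16:-→d17:-→d18:-→d19:-→d20:H3 -> H3
  + 168.33.160.0/24 (H5) depth=24
  - 168.33.160.0/24 clear@24
  + 168.33.160.0/25 (H4) depth=25
  lookup 168.0.70.235: bits 1010100000 walk d0:-→d1:-→d2:-→d3:-→d4:-→d5:-→d6:-→d7:-→d8:H3→d9:-→d10:- -> H3
  + 168.32.0.0/12 (H2) depth=12
  lookup 168.33.160.0: bits 1010100000100001101000000 walk d0:-→d1:-→d2:-→d3:-→d4:-→d5:-→d6:-→d7:-→d8:H3→d9:-→d10:-→d11:-→d12:H2→d13:-→d14:-→d15:-→d16:-→d17:-→d18:-→d19:-→d20:-→d21:-→d22:-→d23:-→d24:-→d25:H4 -> H4
  lookup 169.33.160.0: bits 1010100 walk d0:-→d1:-→d2:-→d3:-→d4:-→d5:-→d6:-→d7:- -> no-route
  + 0.0.0.0/0 (H0) depth=0
  lookup 168.33.160.0: bits 1010100000100001101000000 walk d0:H0→d1:-→d2:-→d3:-→d4:-→d5:-→d6:-→d7:-→d8:H3→d9:-→d10:-→d11:-→d12:H2→d13:-→d14:-→d15:-→d16:-→d17:-→d18:-→d19:-→d20:-→d21:-→d22:-→d23:-→d24:-→d25:H4 -> H4
  + 168.32.0.0/12 (H5) depth=12
  lookup 168.0.0.46: bits 1010100000 walk d0:H0→d1:-→d2:-→d3:-→d4:-→d5:-→d6:-→d7:-→d8:H3→d9:-→d10:- -> H3
  + 43.96.0.0/11 (H4) depth=11
  lookup 168.33.160.112: bits 1010100000100001101000000 walk d0:H0→d1:-→d2:-→d3:-→d4:-→d5:-→d6:-→d7:-→d8:H3→d9:-→d10:-→d11:-→d12:H5→d13:-→d14:-→d15:-→d16:-→d17:-→d18:-→d19:-→d20:-→d21:-→d22:-→d23:-→d24:-→d25:H4 -> H4
  + 168.33.160.0/24 (H6) depth=24
  lookup 43.96.0.32: bits 001010110110 walk d0:H0→d1:-→d2:-→d3:-→d4:-→d5:-→d6:-→d7:-→d8:-→d9:-→d10:-→d11:H4→d12:- -> H4
  - 43.108.144.0/20 clear@20
  + 43.108.159.108/30 (H4) depth=30
  + 168.33.160.0/28 (H6) depth=28
  + 168.32.0.0/12 (H4) depth=12
  + 0.0.0.0/0 (H5) depth=0
  + 0.0.0.0/0 (H3) depth=0
  + 0.0.0.0/0 (H0) depth=0
  + 168.32.0.0/12 (H6) depth=12

== LOOKUPS ==
["H6","H3","H3","H4","no-route","H4","H3","H4","H4"]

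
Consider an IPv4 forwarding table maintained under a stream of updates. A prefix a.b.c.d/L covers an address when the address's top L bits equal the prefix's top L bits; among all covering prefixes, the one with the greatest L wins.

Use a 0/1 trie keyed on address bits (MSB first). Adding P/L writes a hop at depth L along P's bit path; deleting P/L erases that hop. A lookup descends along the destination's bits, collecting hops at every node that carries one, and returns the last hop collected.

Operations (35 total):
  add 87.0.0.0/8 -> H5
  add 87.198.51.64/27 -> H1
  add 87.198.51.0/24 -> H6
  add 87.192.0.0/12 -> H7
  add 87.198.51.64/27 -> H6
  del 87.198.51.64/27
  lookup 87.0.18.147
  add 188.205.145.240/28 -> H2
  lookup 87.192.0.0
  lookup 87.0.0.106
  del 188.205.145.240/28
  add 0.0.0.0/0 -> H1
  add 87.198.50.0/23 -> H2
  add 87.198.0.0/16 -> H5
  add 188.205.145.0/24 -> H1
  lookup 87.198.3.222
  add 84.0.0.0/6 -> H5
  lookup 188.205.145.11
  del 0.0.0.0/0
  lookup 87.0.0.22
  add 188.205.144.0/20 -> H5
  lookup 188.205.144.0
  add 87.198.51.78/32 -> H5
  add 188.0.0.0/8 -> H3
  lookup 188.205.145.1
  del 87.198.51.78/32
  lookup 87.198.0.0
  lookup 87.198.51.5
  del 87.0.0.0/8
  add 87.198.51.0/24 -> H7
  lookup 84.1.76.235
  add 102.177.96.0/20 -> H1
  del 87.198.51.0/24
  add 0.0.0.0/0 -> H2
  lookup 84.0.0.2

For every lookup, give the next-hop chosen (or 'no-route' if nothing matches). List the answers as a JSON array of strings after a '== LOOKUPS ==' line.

Apply in order:
  + 87.0.0.0/8 (H5) depth=8
  + 87.198.51.64/27 (H1) depth=27
  + 87.198.51.0/24 (H6) depth=24
  + 87.192.0.0/12 (H7) depth=12
  + 87.198.51.64/27 (H6) depth=27
  - 87.198.51.64/27 clear@27
  Q 87.0.18.147: descend 01010111 ; hops seen [H5] ; pick H5
  + 188.205.145.240/28 (H2) depth=28
  Q 87.192.0.0: descend 0101011111000 ; hops seen [H5,H7] ; pick H7
  Q 87.0.0.106: descend 01010111 ; hops seen [H5] ; pick H5
  - 188.205.145.240/28 clear@28
  + 0.0.0.0/0 (H1) depth=0
  + 87.198.50.0/23 (H2) depth=23
  + 87.198.0.0/16 (H5) depth=16
  + 188.205.145.0/24 (H1) depth=24
  Q 87.198.3.222: descend 010101111100011000 ; hops seen [H1,H5,H7,H5] ; pick H5
  + 84.0.0.0/6 (H5) depth=6
  Q 188.205.145.11: descend 101111001100110110010001 ; hops seen [H1,H1] ; pick H1
  - 0.0.0.0/0 clear@0
  Q 87.0.0.22: descend 01010111 ; hops seen [H5,H5] ; pick H5
  + 188.205.144.0/20 (H5) depth=20
  Q 188.205.144.0: descend 10111100110011011001000 ; hops seen [H5] ; pick H5
  + 87.198.51.78/32 (H5) depth=32
  + 188.0.0.0/8 (H3) depth=8
  Q 188.205.145.1: descend 101111001100110110010001 ; hops seen [H3,H5,H1] ; pick H1
  - 87.198.51.78/32 clear@32
  Q 87.198.0.0: descend 010101111100011000 ; hops seen [H5,H5,H7,H5] ; pick H5
  Q 87.198.51.5: descend 0101011111000110001100110 ; hops seen [H5,H5,H7,H5,H2,H6] ; pick H6
  - 87.0.0.0/8 clear@8
  + 87.198.51.0/24 (H7) depth=24
  Q 84.1.76.235: descend 010101 ; hops seen [H5] ; pick H5
  + 102.177.96.0/20 (H1) depth=20
  - 87.198.51.0/24 clear@24
  + 0.0.0.0/0 (H2) depth=0
  Q 84.0.0.2: descend 010101 ; hops seen [H2,H5] ; pick H5

== LOOKUPS ==
["H5","H7","H5","H5","H1","H5","H5","H1","H5","H6","H5","H5"]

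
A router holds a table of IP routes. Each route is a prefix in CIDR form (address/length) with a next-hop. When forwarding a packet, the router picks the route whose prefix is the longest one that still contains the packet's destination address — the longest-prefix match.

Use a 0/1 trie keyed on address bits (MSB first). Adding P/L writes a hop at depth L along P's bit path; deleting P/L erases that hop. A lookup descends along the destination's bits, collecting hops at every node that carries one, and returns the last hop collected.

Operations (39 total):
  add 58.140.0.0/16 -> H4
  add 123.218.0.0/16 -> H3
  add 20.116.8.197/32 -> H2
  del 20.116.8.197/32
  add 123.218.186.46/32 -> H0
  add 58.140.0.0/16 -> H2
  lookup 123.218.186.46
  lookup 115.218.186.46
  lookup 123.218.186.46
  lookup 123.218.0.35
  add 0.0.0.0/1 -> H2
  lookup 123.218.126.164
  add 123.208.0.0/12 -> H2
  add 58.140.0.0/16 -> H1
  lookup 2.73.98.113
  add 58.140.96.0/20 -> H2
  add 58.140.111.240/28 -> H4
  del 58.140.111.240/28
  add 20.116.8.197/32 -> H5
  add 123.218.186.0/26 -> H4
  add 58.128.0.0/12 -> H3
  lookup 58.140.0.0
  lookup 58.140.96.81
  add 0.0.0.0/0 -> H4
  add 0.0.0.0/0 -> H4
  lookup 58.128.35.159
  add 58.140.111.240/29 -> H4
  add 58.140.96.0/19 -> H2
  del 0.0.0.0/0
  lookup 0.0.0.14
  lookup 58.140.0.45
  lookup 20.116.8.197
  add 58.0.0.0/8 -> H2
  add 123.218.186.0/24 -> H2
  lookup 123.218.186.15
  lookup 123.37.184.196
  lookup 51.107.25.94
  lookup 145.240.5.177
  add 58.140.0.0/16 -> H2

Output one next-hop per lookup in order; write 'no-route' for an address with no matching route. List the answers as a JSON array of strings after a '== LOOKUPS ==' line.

Process each operation:
  add 58.140.0.0/16 -> H4 at depth 16
  add 123.218.0.0/16 -> H3 at depth 16
  add 20.116.8.197/32 -> H2 at depth 32
  del 20.116.8.197/32 (clear depth 32)
  add 123.218.186.46/32 -> H0 at depth 32
  add 58.140.0.0/16 -> H2 at depth 16
  ? 123.218.186.46  path d0:-→d1:-→d2:-→d3:-→d4:-→d5:-→d6:-→d7:-→d8:-→d9:-→d10:-→d11:-→d12:-→d13:-→d14:-→d15:-→d16:H3→d17:-→d18:-→d19:-→d20:-→d21:-→d22:-→d23:-→d24:-→d25:-→d26:-→d27:-→d28:-→d29:-→d30:-→d31:-→d32:H0  best=H0
  ? 115.218.186.46  path d0:-→d1:-→d2:-→d3:-→d4:-  best=no-route
  ? 123.218.186.46  path d0:-→d1:-→d2:-→d3:-→d4:-→d5:-→d6:-→d7:-→d8:-→d9:-→d10:-→d11:-→d12:-→d13:-→d14:-→d15:-→d16:H3→d17:-→d18:-→d19:-→d20:-→d21:-→d22:-→d23:-→d24:-→d25:-→d26:-→d27:-→d28:-→d29:-→d30:-→d31:-→d32:H0  best=H0
  ? 123.218.0.35  path d0:-→d1:-→d2:-→d3:-→d4:-→d5:-→d6:-→d7:-→d8:-→d9:-→d10:-→d11:-→d12:-→d13:-→d14:-→d15:-→d16:H3  best=H3
  add 0.0.0.0/1 -> H2 at depth 1
  ? 123.218.126.164  path d0:-→d1:H2→d2:-→d3:-→d4:-→d5:-→d6:-→d7:-→d8:-→d9:-→d10:-→d11:-→d12:-→d13:-→d14:-→d15:-→d16:H3  best=H3
  add 123.208.0.0/12 -> H2 at depth 12
  add 58.140.0.0/16 -> H1 at depth 16
  ? 2.73.98.113  path d0:-→d1:H2→d2:-→d3:-  best=H2
  add 58.140.96.0/20 -> H2 at depth 20
  add 58.140.111.240/28 -> H4 at depth 28
  del 58.140.111.240/28 (clear depth 28)
  add 20.116.8.197/32 -> H5 at depth 32
  add 123.218.186.0/26 -> H4 at depth 26
  add 58.128.0.0/12 -> H3 at depth 12
  ? 58.140.0.0  path d0:-→d1:H2→d2:-→d3:-→d4:-→d5:-→d6:-→d7:-→d8:-→d9:-→d10:-→d11:-→d12:H3→d13:-→d14:-→d15:-→d16:H1→d17:-  best=H1
  ? 58.140.96.81  path d0:-→d1:H2→d2:-→d3:-→d4:-→d5:-→d6:-→d7:-→d8:-→d9:-→d10:-→d11:-→d12:H3→d13:-→d14:-→d15:-→d16:H1→d17:-→d18:-→d19:-→d20:H2  best=H2
  add 0.0.0.0/0 -> H4 at depth 0
  add 0.0.0.0/0 -> H4 at depth 0
  ? 58.128.35.159  path d0:H4→d1:H2→d2:-→d3:-→d4:-→d5:-→d6:-→d7:-→d8:-→d9:-→d10:-→d11:-→d12:H3  best=H3
  add 58.140.111.240/29 -> H4 at depth 29
  add 58.140.96.0/19 -> H2 at depth 19
  del 0.0.0.0/0 (clear depth 0)
  ? 0.0.0.14  path d0:-→d1:H2→d2:-→d3:-  best=H2
  ? 58.140.0.45  path d0:-→d1:H2→d2:-→d3:-→d4:-→d5:-→d6:-→d7:-→d8:-→d9:-→d10:-→d11:-→d12:H3→d13:-→d14:-→d15:-→d16:H1→d17:-  best=H1
  ? 20.116.8.197  path d0:-→d1:H2→d2:-→d3:-→d4:-→d5:-→d6:-→d7:-→d8:-→d9:-→d10:-→d11:-→d12:-→d13:-→d14:-→d15:-→d16:-→d17:-→d18:-→d19:-→d20:-→d21:-→d22:-→d23:-→d24:-→d25:-→d26:-→d27:-→d28:-→d29:-→d30:-→d31:-→d32:H5  best=H5
  add 58.0.0.0/8 -> H2 at depth 8
  add 123.218.186.0/24 -> H2 at depth 24
  ? 123.218.186.15  path d0:-→d1:H2→d2:-→d3:-→d4:-→d5:-→d6:-→d7:-→d8:-→d9:-→d10:-→d11:-→d12:H2→d13:-→d14:-→d15:-→d16:H3→d17:-→d18:-→d19:-→d20:-→d21:-→d22:-→d23:-→d24:H2→d25:-→d26:H4  best=H4
  ? 123.37.184.196  path d0:-→d1:H2→d2:-→d3:-→d4:-→d5:-→d6:-→d7:-→d8:-  best=H2
  ? 51.107.25.94  path d0:-→d1:H2→d2:-→d3:-→d4:-  best=H2
  ? 145.240.5.177  path d0:-  best=no-route
  add 58.140.0.0/16 -> H2 at depth 16

== LOOKUPS ==
["H0","no-route","H0","H3","H3","H2","H1","H2","H3","H2","H1","H5","H4","H2","H2","no-route"]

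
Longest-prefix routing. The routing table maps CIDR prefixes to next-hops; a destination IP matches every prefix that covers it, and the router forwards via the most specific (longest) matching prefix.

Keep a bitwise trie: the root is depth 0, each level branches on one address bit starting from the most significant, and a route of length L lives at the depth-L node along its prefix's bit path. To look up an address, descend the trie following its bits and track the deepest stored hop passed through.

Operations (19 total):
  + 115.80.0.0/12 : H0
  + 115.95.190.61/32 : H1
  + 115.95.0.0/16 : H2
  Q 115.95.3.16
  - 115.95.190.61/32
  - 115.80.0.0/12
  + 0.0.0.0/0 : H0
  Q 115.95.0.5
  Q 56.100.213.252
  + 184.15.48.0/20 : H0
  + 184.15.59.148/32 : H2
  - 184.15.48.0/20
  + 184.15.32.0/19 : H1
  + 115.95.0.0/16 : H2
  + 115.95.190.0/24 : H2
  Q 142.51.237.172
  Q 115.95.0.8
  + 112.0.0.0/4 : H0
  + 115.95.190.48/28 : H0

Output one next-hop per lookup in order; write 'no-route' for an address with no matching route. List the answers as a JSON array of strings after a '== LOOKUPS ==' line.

Apply in order:
  add 115.80.0.0/12 -> H0 at depth 12
  add 115.95.190.61/32 -> H1 at depth 32
  add 115.95.0.0/16 -> H2 at depth 16
  ? 115.95.3.16  path d0:-→d1:-→d2:-→d3:-→d4:-→d5:-→d6:-→d7:-→d8:-→d9:-→d10:-→d11:-→d12:H0→d13:-→d14:-→d15:-→d16:H2  best=H2
  del 115.95.190.61/32 (clear depth 32)
  del 115.80.0.0/12 (clear depth 12)
  add 0.0.0.0/0 -> H0 at depth 0
  ? 115.95.0.5  path d0:H0→d1:-→d2:-→d3:-→d4:-→d5:-→d6:-→d7:-→d8:-→d9:-→d10:-→d11:-→d12:-→d13:-→d14:-→d15:-→d16:H2  best=H2
  ? 56.100.213.252  path d0:H0→d1:-  best=H0
  add 184.15.48.0/20 -> H0 at depth 20
  add 184.15.59.148/32 -> H2 at depth 32
  del 184.15.48.0/20 (clear depth 20)
  add 184.15.32.0/19 -> H1 at depth 19
  add 115.95.0.0/16 -> H2 at depth 16
  add 115.95.190.0/24 -> H2 at depth 24
  ? 142.51.237.172  path d0:H0→d1:-→d2:-  best=H0
  ? 115.95.0.8  path d0:H0→d1:-→d2:-→d3:-→d4:-→d5:-→d6:-→d7:-→d8:-→d9:-→d10:-→d11:-→d12:-→d13:-→d14:-→d15:-→d16:H2  best=H2
  add 112.0.0.0/4 -> H0 at depth 4
  add 115.95.190.48/28 -> H0 at depth 28

== LOOKUPS ==
["H2","H2","H0","H0","H2"]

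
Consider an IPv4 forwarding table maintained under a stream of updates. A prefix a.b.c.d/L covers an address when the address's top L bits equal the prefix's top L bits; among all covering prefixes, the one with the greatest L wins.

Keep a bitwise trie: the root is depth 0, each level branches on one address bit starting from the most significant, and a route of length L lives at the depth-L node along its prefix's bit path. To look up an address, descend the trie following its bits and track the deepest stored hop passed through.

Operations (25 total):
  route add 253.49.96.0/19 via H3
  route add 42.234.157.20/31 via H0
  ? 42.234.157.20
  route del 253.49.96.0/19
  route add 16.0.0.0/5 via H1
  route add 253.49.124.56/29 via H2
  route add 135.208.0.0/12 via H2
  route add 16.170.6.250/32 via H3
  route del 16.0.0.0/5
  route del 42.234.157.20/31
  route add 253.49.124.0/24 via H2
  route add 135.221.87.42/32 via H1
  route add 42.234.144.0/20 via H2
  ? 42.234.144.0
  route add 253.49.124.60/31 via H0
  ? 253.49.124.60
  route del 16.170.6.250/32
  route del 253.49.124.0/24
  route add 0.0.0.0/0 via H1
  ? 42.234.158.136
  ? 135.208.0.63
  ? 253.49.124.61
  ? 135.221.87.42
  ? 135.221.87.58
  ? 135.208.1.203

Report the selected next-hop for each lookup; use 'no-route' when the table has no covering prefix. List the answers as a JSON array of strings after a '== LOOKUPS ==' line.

Process each operation:
  add 253.49.96.0/19 -> H3 at depth 19
  add 42.234.157.20/31 -> H0 at depth 31
  ? 42.234.157.20  path d0:-→d1:-→d2:-→d3:-→d4:-→d5:-→d6:-→d7:-→d8:-→d9:-→d10:-→d11:-→d12:-→d13:-→d14:-→d15:-→d16:-→d17:-→d18:-→d19:-→d20:-→d21:-→d22:-→d23:-→d24:-→d25:-→d26:-→d27:-→d28:-→d29:-→d30:-→d31:H0  best=H0
  del 253.49.96.0/19 (clear depth 19)
  add 16.0.0.0/5 -> H1 at depth 5
  add 253.49.124.56/29 -> H2 at depth 29
  add 135.208.0.0/12 -> H2 at depth 12
  add 16.170.6.250/32 -> H3 at depth 32
  del 16.0.0.0/5 (clear depth 5)
  del 42.234.157.20/31 (clear depth 31)
  add 253.49.124.0/24 -> H2 at depth 24
  add 135.221.87.42/32 -> H1 at depth 32
  add 42.234.144.0/20 -> H2 at depth 20
  ? 42.234.144.0  path d0:-→d1:-→d2:-→d3:-→d4:-→d5:-→d6:-→d7:-→d8:-→d9:-→d10:-→d11:-→d12:-→d13:-→d14:-→d15:-→d16:-→d17:-→d18:-→d19:-→d20:H2  best=H2
  add 253.49.124.60/31 -> H0 at depth 31
  ? 253.49.124.60  path d0:-→d1:-→d2:-→d3:-→d4:-→d5:-→d6:-→d7:-→d8:-→d9:-→d10:-→d11:-→d12:-→d13:-→d14:-→d15:-→d16:-→d17:-→d18:-→d19:-→d20:-→d21:-→d22:-→d23:-→d24:H2→d25:-→d26:-→d27:-→d28:-→d29:H2→d30:-→d31:H0  best=H0
  del 16.170.6.250/32 (clear depth 32)
  del 253.49.124.0/24 (clear depth 24)
  add 0.0.0.0/0 -> H1 at depth 0
  ? 42.234.158.136  path d0:H1→d1:-→d2:-→d3:-→d4:-→d5:-→d6:-→d7:-→d8:-→d9:-→d10:-→d11:-→d12:-→d13:-→d14:-→d15:-→d16:-→d17:-→d18:-→d19:-→d20:H2→d21:-→d22:-  best=H2
  ? 135.208.0.63  path d0:H1→d1:-→d2:-→d3:-→d4:-→d5:-→d6:-→d7:-→d8:-→d9:-→d10:-→d11:-→d12:H2  best=H2
  ? 253.49.124.61  path d0:H1→d1:-→d2:-→d3:-→d4:-→d5:-→d6:-→d7:-→d8:-→d9:-→d10:-→d11:-→d12:-→d13:-→d14:-→d15:-→d16:-→d17:-→d18:-→d19:-→d20:-→d21:-→d22:-→d23:-→d24:-→d25:-→d26:-→d27:-→d28:-→d29:H2→d30:-→d31:H0  best=H0
  ? 135.221.87.42  path d0:H1→d1:-→d2:-→d3:-→d4:-→d5:-→d6:-→d7:-→d8:-→d9:-→d10:-→d11:-→d12:H2→d13:-→d14:-→d15:-→d16:-→d17:-→d18:-→d19:-→d20:-→d21:-→d22:-→d23:-→d24:-→d25:-→d26:-→d27:-→d28:-→d29:-→d30:-→d31:-→d32:H1  best=H1
  ? 135.221.87.58  path d0:H1→d1:-→d2:-→d3:-→d4:-→d5:-→d6:-→d7:-→d8:-→d9:-→d10:-→d11:-→d12:H2→d13:-→d14:-→d15:-→d16:-→d17:-→d18:-→d19:-→d20:-→d21:-→d22:-→d23:-→d24:-→d25:-→d26:-→d27:-  best=H2
  ? 135.208.1.203  path d0:H1→d1:-→d2:-→d3:-→d4:-→d5:-→d6:-→d7:-→d8:-→d9:-→d10:-→d11:-→d12:H2  best=H2

== LOOKUPS ==
["H0","H2","H0","H2","H2","H0","H1","H2","H2"]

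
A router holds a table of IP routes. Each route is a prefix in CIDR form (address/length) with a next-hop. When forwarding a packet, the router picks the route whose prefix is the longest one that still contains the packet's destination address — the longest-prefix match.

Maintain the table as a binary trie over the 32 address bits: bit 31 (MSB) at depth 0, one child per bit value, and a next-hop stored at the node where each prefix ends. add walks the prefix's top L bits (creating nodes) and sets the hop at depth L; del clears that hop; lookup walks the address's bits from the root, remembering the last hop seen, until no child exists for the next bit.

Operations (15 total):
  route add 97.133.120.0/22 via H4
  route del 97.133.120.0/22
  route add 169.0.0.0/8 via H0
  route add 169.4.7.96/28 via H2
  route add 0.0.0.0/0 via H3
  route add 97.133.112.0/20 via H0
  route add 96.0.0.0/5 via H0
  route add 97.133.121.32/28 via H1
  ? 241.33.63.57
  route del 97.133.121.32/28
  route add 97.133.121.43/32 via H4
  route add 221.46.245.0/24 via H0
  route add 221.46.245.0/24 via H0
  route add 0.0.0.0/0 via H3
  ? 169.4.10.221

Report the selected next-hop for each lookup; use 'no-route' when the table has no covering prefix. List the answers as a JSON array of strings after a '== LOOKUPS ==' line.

Apply in order:
  add 97.133.120.0/22 -> H4 at depth 22
  del 97.133.120.0/22 (clear depth 22)
  add 169.0.0.0/8 -> H0 at depth 8
  add 169.4.7.96/28 -> H2 at depth 28
  add 0.0.0.0/0 -> H3 at depth 0
  add 97.133.112.0/20 -> H0 at depth 20
  add 96.0.0.0/5 -> H0 at depth 5
  add 97.133.121.32/28 -> H1 at depth 28
  Q 241.33.63.57: descend 1 ; hops seen [H3] ; pick H3
  del 97.133.121.32/28 (clear depth 28)
  add 97.133.121.43/32 -> H4 at depth 32
  add 221.46.245.0/24 -> H0 at depth 24
  add 221.46.245.0/24 -> H0 at depth 24
  add 0.0.0.0/0 -> H3 at depth 0
  Q 169.4.10.221: descend 10101001000001000000 ; hops seen [H3,H0] ; pick H0

== LOOKUPS ==
["H3","H0"]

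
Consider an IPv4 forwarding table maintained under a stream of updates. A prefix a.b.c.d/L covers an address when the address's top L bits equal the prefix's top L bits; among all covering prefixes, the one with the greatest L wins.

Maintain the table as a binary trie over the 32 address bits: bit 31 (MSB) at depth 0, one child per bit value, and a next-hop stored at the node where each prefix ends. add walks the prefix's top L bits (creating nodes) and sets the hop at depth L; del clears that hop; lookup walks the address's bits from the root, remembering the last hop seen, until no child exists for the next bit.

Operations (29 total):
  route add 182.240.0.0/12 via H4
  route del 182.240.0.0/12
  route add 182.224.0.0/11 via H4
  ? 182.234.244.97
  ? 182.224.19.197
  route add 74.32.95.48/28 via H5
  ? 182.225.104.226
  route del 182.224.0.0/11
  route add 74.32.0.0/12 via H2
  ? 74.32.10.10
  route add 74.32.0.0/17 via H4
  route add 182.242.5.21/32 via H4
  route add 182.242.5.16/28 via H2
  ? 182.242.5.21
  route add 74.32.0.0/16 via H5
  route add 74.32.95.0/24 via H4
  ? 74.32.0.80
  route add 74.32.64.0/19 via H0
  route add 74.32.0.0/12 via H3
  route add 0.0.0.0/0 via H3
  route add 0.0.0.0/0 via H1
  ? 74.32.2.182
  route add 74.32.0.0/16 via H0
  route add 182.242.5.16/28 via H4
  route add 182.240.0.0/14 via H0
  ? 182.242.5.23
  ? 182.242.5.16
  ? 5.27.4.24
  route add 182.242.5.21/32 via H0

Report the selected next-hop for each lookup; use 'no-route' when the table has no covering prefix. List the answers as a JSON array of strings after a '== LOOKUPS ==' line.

Apply in order:
  + 182.240.0.0/12 (H4) depth=12
  del 182.240.0.0/12 (clear depth 12)
  + 182.224.0.0/11 (H4) depth=11
  lookup 182.234.244.97: bits 10110110111 walk d0:-→d1:-→d2:-→d3:-→d4:-→d5:-→d6:-→d7:-→d8:-→d9:-→d10:-→d11:H4 -> H4
  lookup 182.224.19.197: bits 10110110111 walk d0:-→d1:-→d2:-→d3:-→d4:-→d5:-→d6:-→d7:-→d8:-→d9:-→d10:-→d11:H4 -> H4
  + 74.32.95.48/28 (H5) depth=28
  lookup 182.225.104.226: bits 10110110111 walk d0:-→d1:-→d2:-→d3:-→d4:-→d5:-→d6:-→d7:-→d8:-→d9:-→d10:-→d11:H4 -> H4
  del 182.224.0.0/11 (clear depth 11)
  + 74.32.0.0/12 (H2) depth=12
  lookup 74.32.10.10: bits 01001010001000000 walk d0:-→d1:-→d2:-→d3:-→d4:-→d5:-→d6:-→d7:-→d8:-→d9:-→d10:-→d11:-→d12:H2→d13:-→d14:-→d15:-→d16:-→d17:- -> H2
  + 74.32.0.0/17 (H4) depth=17
  + 182.242.5.21/32 (H4) depth=32
  + 182.242.5.16/28 (H2) depth=28
  lookup 182.242.5.21: bits 10110110111100100000010100010101 walk d0:-→d1:-→d2:-→d3:-→d4:-→d5:-→d6:-→d7:-→d8:-→d9:-→d10:-→d11:-→d12:-→d13:-→d14:-→d15:-→d16:-→d17:-→d18:-→d19:-→d20:-→d21:-→d22:-→d23:-→d24:-→d25:-→d26:-→d27:-→d28:H2→d29:-→d30:-→d31:-→d32:H4 -> H4
  + 74.32.0.0/16 (H5) depth=16
  + 74.32.95.0/24 (H4) depth=24
  lookup 74.32.0.80: bits 01001010001000000 walk d0:-→d1:-→d2:-→d3:-→d4:-→d5:-→d6:-→d7:-→d8:-→d9:-→d10:-→d11:-→d12:H2→d13:-→d14:-→d15:-→d16:H5→d17:H4 -> H4
  + 74.32.64.0/19 (H0) depth=19
  + 74.32.0.0/12 (H3) depth=12
  + 0.0.0.0/0 (H3) depth=0
  + 0.0.0.0/0 (H1) depth=0
  lookup 74.32.2.182: bits 01001010001000000 walk d0:H1→d1:-→d2:-→d3:-→d4:-→d5:-→d6:-→d7:-→d8:-→d9:-→d10:-→d11:-→d12:H3→d13:-→d14:-→d15:-→d16:H5→d17:H4 -> H4
  + 74.32.0.0/16 (H0) depth=16
  + 182.242.5.16/28 (H4) depth=28
  + 182.240.0.0/14 (H0) depth=14
  lookup 182.242.5.23: bits 101101101111001000000101000101 walk d0:H1→d1:-→d2:-→d3:-→d4:-→d5:-→d6:-→d7:-→d8:-→d9:-→d10:-→d11:-→d12:-→d13:-→d14:H0→d15:-→d16:-→d17:-→d18:-→d19:-→d20:-→d21:-→d22:-→d23:-→d24:-→d25:-→d26:-→d27:-→d28:H4→d29:-→d30:- -> H4
  lookup 182.242.5.16: bits 10110110111100100000010100010 walk d0:H1→d1:-→d2:-→d3:-→d4:-→d5:-→d6:-→d7:-→d8:-→d9:-→d10:-→d11:-→d12:-→d13:-→d14:H0→d15:-→d16:-→d17:-→d18:-→d19:-→d20:-→d21:-→d22:-→d23:-→d24:-→d25:-→d26:-→d27:-→d28:H4→d29:- -> H4
  lookup 5.27.4.24: bits 0 walk d0:H1→d1:- -> H1
  + 182.242.5.21/32 (H0) depth=32

== LOOKUPS ==
["H4","H4","H4","H2","H4","H4","H4","H4","H4","H1"]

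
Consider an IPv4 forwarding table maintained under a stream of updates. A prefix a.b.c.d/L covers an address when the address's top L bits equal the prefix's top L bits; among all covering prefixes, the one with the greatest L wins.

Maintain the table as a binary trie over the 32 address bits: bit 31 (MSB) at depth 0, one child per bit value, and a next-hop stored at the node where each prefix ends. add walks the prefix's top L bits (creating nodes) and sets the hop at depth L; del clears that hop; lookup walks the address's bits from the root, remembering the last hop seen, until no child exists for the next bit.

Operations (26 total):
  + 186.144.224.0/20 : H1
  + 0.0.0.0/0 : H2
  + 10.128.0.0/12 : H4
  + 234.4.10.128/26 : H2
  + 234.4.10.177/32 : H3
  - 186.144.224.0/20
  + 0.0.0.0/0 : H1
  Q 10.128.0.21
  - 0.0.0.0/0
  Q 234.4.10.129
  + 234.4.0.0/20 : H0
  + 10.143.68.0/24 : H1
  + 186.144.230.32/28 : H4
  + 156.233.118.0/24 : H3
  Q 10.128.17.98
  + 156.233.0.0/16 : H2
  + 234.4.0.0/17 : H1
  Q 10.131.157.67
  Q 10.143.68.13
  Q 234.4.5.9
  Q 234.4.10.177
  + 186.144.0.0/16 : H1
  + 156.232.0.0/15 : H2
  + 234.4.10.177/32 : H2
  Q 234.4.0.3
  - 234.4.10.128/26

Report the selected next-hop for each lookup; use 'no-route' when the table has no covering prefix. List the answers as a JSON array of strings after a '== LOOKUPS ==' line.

Process each operation:
  + 186.144.224.0/20 (H1) depth=20
  + 0.0.0.0/0 (H2) depth=0
  + 10.128.0.0/12 (H4) depth=12
  + 234.4.10.128/26 (H2) depth=26
  + 234.4.10.177/32 (H3) depth=32
  - 186.144.224.0/20 clear@20
  + 0.0.0.0/0 (H1) depth=0
  Q 10.128.0.21: descend 000010101000 ; hops seen [H1,H4] ; pick H4
  - 0.0.0.0/0 clear@0
  Q 234.4.10.129: descend 11101010000001000000101010 ; hops seen [H2] ; pick H2
  + 234.4.0.0/20 (H0) depth=20
  + 10.143.68.0/24 (H1) depth=24
  + 186.144.230.32/28 (H4) depth=28
  + 156.233.118.0/24 (H3) depth=24
  Q 10.128.17.98: descend 000010101000 ; hops seen [H4] ; pick H4
  + 156.233.0.0/16 (H2) depth=16
  + 234.4.0.0/17 (H1) depth=17
  Q 10.131.157.67: descend 000010101000 ; hops seen [H4] ; pick H4
  Q 10.143.68.13: descend 000010101000111101000100 ; hops seen [H4,H1] ; pick H1
  Q 234.4.5.9: descend 11101010000001000000 ; hops seen [H1,H0] ; pick H0
  Q 234.4.10.177: descend 11101010000001000000101010110001 ; hops seen [H1,H0,H2,H3] ; pick H3
  + 186.144.0.0/16 (H1) depth=16
  + 156.232.0.0/15 (H2) depth=15
  + 234.4.10.177/32 (H2) depth=32
  Q 234.4.0.3: descend 11101010000001000000 ; hops seen [H1,H0] ; pick H0
  - 234.4.10.128/26 clear@26

== LOOKUPS ==
["H4","H2","H4","H4","H1","H0","H3","H0"]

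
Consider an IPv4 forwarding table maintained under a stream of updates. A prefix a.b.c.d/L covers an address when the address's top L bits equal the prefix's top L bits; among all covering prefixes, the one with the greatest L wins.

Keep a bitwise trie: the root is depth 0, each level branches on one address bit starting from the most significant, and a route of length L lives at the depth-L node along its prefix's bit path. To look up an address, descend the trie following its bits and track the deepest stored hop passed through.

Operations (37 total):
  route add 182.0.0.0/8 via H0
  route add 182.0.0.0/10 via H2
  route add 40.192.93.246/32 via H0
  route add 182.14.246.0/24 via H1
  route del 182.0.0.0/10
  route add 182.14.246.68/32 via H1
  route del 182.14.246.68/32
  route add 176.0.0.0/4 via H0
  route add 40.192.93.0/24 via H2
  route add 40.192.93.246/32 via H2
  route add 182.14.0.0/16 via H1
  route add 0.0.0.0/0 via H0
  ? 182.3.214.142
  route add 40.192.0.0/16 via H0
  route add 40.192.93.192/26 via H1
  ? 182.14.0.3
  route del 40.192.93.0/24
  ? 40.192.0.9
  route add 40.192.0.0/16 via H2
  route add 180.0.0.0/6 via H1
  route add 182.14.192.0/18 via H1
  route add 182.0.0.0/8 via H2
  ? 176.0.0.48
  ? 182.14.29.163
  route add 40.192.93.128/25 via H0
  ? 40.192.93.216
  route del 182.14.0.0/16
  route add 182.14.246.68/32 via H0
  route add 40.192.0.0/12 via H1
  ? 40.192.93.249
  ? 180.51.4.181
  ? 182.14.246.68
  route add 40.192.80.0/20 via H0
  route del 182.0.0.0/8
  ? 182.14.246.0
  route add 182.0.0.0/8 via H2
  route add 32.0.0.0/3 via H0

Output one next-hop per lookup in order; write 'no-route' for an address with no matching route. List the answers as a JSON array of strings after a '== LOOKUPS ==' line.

Trace:
  add 182.0.0.0/8 -> H0 at depth 8
  add 182.0.0.0/10 -> H2 at depth 10
  add 40.192.93.246/32 -> H0 at depth 32
  add 182.14.246.0/24 -> H1 at depth 24
  - 182.0.0.0/10 clear@10
  add 182.14.246.68/32 -> H1 at depth 32
  - 182.14.246.68/32 clear@32
  add 176.0.0.0/4 -> H0 at depth 4
  add 40.192.93.0/24 -> H2 at depth 24
  add 40.192.93.246/32 -> H2 at depth 32
  add 182.14.0.0/16 -> H1 at depth 16
  add 0.0.0.0/0 -> H0 at depth 0
  ? 182.3.214.142  path d0:H0→d1:-→d2:-→d3:-→d4:H0→d5:-→d6:-→d7:-→d8:H0→d9:-→d10:-→d11:-→d12:-  best=H0
  add 40.192.0.0/16 -> H0 at depth 16
  add 40.192.93.192/26 -> H1 at depth 26
  ? 182.14.0.3  path d0:H0→d1:-→d2:-→d3:-→d4:H0→d5:-→d6:-→d7:-→d8:H0→d9:-→d10:-→d11:-→d12:-→d13:-→d14:-→d15:-→d16:H1  best=H1
  - 40.192.93.0/24 clear@24
  ? 40.192.0.9  path d0:H0→d1:-→d2:-→d3:-→d4:-→d5:-→d6:-→d7:-→d8:-→d9:-→d10:-→d11:-→d12:-→d13:-→d14:-→d15:-→d16:H0→d17:-  best=H0
  add 40.192.0.0/16 -> H2 at depth 16
  add 180.0.0.0/6 -> H1 at depth 6
  add 182.14.192.0/18 -> H1 at depth 18
  add 182.0.0.0/8 -> H2 at depth 8
  ? 176.0.0.48  path d0:H0→d1:-→d2:-→d3:-→d4:H0→d5:-  best=H0
  ? 182.14.29.163  path d0:H0→d1:-→d2:-→d3:-→d4:H0→d5:-→d6:H1→d7:-→d8:H2→d9:-→d10:-→d11:-→d12:-→d13:-→d14:-→d15:-→d16:H1  best=H1
  add 40.192.93.128/25 -> H0 at depth 25
  ? 40.192.93.216  path d0:H0→d1:-→d2:-→d3:-→d4:-→d5:-→d6:-→d7:-→d8:-→d9:-→d10:-→d11:-→d12:-→d13:-→d14:-→d15:-→d16:H2→d17:-→d18:-→d19:-→d20:-→d21:-→d22:-→d23:-→d24:-→d25:H0→d26:H1  best=H1
  - 182.14.0.0/16 clear@16
  add 182.14.246.68/32 -> H0 at depth 32
  add 40.192.0.0/12 -> H1 at depth 12
  ? 40.192.93.249  path d0:H0→d1:-→d2:-→d3:-→d4:-→d5:-→d6:-→d7:-→d8:-→d9:-→d10:-→d11:-→d12:H1→d13:-→d14:-→d15:-→d16:H2→d17:-→d18:-→d19:-→d20:-→d21:-→d22:-→d23:-→d24:-→d25:H0→d26:H1→d27:-→d28:-  best=H1
  ? 180.51.4.181  path d0:H0→d1:-→d2:-→d3:-→d4:H0→d5:-→d6:H1  best=H1
  ? 182.14.246.68  path d0:H0→d1:-→d2:-→d3:-→d4:H0→d5:-→d6:H1→d7:-→d8:H2→d9:-→d10:-→d11:-→d12:-→d13:-→d14:-→d15:-→d16:-→d17:-→d18:H1→d19:-→d20:-→d21:-→d22:-→d23:-→d24:H1→d25:-→d26:-→d27:-→d28:-→d29:-→d30:-→d31:-→d32:H0  best=H0
  add 40.192.80.0/20 -> H0 at depth 20
  - 182.0.0.0/8 clear@8
  ? 182.14.246.0  path d0:H0→d1:-→d2:-→d3:-→d4:H0→d5:-→d6:H1→d7:-→d8:-→d9:-→d10:-→d11:-→d12:-→d13:-→d14:-→d15:-→d16:-→d17:-→d18:H1→d19:-→d20:-→d21:-→d22:-→d23:-→d24:H1→d25:-  best=H1
  add 182.0.0.0/8 -> H2 at depth 8
  add 32.0.0.0/3 -> H0 at depth 3

== LOOKUPS ==
["H0","H1","H0","H0","H1","H1","H1","H1","H0","H1"]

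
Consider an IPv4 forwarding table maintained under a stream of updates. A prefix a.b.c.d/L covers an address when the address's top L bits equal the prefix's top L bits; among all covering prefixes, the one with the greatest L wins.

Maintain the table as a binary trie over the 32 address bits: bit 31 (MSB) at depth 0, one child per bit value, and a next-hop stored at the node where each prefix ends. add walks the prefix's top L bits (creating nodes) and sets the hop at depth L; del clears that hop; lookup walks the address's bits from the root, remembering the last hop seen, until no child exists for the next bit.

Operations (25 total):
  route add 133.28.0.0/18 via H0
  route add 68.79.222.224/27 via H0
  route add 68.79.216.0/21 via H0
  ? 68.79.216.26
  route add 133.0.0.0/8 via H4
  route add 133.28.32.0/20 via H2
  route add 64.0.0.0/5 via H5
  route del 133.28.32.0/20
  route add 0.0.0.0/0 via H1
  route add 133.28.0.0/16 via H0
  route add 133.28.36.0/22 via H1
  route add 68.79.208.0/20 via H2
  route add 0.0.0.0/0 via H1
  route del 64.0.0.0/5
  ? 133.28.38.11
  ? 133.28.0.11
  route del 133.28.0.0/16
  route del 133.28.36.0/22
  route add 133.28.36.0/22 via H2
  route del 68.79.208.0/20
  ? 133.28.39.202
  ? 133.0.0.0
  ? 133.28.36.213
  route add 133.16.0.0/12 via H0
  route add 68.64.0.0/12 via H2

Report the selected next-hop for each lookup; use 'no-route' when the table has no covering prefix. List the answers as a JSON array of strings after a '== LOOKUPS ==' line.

Process each operation:
  + 133.28.0.0/18 (H0) depth=18
  + 68.79.222.224/27 (H0) depth=27
  + 68.79.216.0/21 (H0) depth=21
  lookup 68.79.216.26: bits 010001000100111111011 walk d0:-→d1:-→d2:-→d3:-→d4:-→d5:-→d6:-→d7:-→d8:-→d9:-→d10:-→d11:-→d12:-→d13:-→d14:-→d15:-→d16:-→d17:-→d18:-→d19:-→d20:-→d21:H0 -> H0
  + 133.0.0.0/8 (H4) depth=8
  + 133.28.32.0/20 (H2) depth=20
  + 64.0.0.0/5 (H5) depth=5
  del 133.28.32.0/20 (clear depth 20)
  + 0.0.0.0/0 (H1) depth=0
  + 133.28.0.0/16 (H0) depth=16
  + 133.28.36.0/22 (H1) depth=22
  + 68.79.208.0/20 (H2) depth=20
  + 0.0.0.0/0 (H1) depth=0
  del 64.0.0.0/5 (clear depth 5)
  lookup 133.28.38.11: bits 1000010100011100001001 walk d0:H1→d1:-→d2:-→d3:-→d4:-→d5:-→d6:-→d7:-→d8:H4→d9:-→d10:-→d11:-→d12:-→d13:-→d14:-→d15:-→d16:H0→d17:-→d18:H0→d19:-→d20:-→d21:-→d22:H1 -> H1
  lookup 133.28.0.11: bits 100001010001110000 walk d0:H1→d1:-→d2:-→d3:-→d4:-→d5:-→d6:-→d7:-→d8:H4→d9:-→d10:-→d11:-→d12:-→d13:-→d14:-→d15:-→d16:H0→d17:-→d18:H0 -> H0
  del 133.28.0.0/16 (clear depth 16)
  del 133.28.36.0/22 (clear depth 22)
  + 133.28.36.0/22 (H2) depth=22
  del 68.79.208.0/20 (clear depth 20)
  lookup 133.28.39.202: bits 1000010100011100001001 walk d0:H1→d1:-→d2:-→d3:-→d4:-→d5:-→d6:-→d7:-→d8:H4→d9:-→d10:-→d11:-→d12:-→d13:-→d14:-→d15:-→d16:-→d17:-→d18:H0→d19:-→d20:-→d21:-→d22:H2 -> H2
  lookup 133.0.0.0: bits 10000101000 walk d0:H1→d1:-→d2:-→d3:-→d4:-→d5:-→d6:-→d7:-→d8:H4→d9:-→d10:-→d11:- -> H4
  lookup 133.28.36.213: bits 1000010100011100001001 walk d0:H1→d1:-→d2:-→d3:-→d4:-→d5:-→d6:-→d7:-→d8:H4→d9:-→d10:-→d11:-→d12:-→d13:-→d14:-→d15:-→d16:-→d17:-→d18:H0→d19:-→d20:-→d21:-→d22:H2 -> H2
  + 133.16.0.0/12 (H0) depth=12
  + 68.64.0.0/12 (H2) depth=12

== LOOKUPS ==
["H0","H1","H0","H2","H4","H2"]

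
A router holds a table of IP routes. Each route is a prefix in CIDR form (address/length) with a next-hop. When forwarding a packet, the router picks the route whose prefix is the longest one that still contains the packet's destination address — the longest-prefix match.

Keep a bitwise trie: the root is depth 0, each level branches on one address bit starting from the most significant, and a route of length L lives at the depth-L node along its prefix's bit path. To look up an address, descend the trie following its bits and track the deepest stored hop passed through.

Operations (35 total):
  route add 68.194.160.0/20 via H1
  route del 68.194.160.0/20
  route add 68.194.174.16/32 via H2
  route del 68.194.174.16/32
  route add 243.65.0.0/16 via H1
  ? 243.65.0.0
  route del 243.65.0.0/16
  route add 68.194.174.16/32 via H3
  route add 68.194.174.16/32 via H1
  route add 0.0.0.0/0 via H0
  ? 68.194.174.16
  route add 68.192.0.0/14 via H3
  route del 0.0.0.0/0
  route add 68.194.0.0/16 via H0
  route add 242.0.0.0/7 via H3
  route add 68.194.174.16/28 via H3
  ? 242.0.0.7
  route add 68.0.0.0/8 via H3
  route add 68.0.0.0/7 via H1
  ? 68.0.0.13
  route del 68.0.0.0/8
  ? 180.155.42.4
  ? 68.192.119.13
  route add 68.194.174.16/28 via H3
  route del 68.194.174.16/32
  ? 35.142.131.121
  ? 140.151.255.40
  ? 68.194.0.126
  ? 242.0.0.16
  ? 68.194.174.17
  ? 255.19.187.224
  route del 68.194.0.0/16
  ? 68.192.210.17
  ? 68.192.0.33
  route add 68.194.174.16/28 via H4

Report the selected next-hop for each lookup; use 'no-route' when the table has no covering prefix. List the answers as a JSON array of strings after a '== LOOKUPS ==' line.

Apply in order:
  + 68.194.160.0/20 (H1) depth=20
  - 68.194.160.0/20 clear@20
  + 68.194.174.16/32 (H2) depth=32
  - 68.194.174.16/32 clear@32
  + 243.65.0.0/16 (H1) depth=16
  Q 243.65.0.0: descend 1111001101000001 ; hops seen [H1] ; pick H1
  - 243.65.0.0/16 clear@16
  + 68.194.174.16/32 (H3) depth=32
  + 68.194.174.16/32 (H1) depth=32
  + 0.0.0.0/0 (H0) depth=0
  Q 68.194.174.16: descend 01000100110000101010111000010000 ; hops seen [H0,H1] ; pick H1
  + 68.192.0.0/14 (H3) depth=14
  - 0.0.0.0/0 clear@0
  + 68.194.0.0/16 (H0) depth=16
  + 242.0.0.0/7 (H3) depth=7
  + 68.194.174.16/28 (H3) depth=28
  Q 242.0.0.7: descend 1111001 ; hops seen [H3] ; pick H3
  + 68.0.0.0/8 (H3) depth=8
  + 68.0.0.0/7 (H1) depth=7
  Q 68.0.0.13: descend 01000100 ; hops seen [H1,H3] ; pick H3
  - 68.0.0.0/8 clear@8
  Q 180.155.42.4: descend 1 ; hops seen [∅] ; pick no-route
  Q 68.192.119.13: descend 01000100110000 ; hops seen [H1,H3] ; pick H3
  + 68.194.174.16/28 (H3) depth=28
  - 68.194.174.16/32 clear@32
  Q 35.142.131.121: descend 0 ; hops seen [∅] ; pick no-route
  Q 140.151.255.40: descend 1 ; hops seen [∅] ; pick no-route
  Q 68.194.0.126: descend 0100010011000010 ; hops seen [H1,H3,H0] ; pick H0
  Q 242.0.0.16: descend 1111001 ; hops seen [H3] ; pick H3
  Q 68.194.174.17: descend 0100010011000010101011100001000 ; hops seen [H1,H3,H0,H3] ; pick H3
  Q 255.19.187.224: descend 1111 ; hops seen [∅] ; pick no-route
  - 68.194.0.0/16 clear@16
  Q 68.192.210.17: descend 01000100110000 ; hops seen [H1,H3] ; pick H3
  Q 68.192.0.33: descend 01000100110000 ; hops seen [H1,H3] ; pick H3
  + 68.194.174.16/28 (H4) depth=28

== LOOKUPS ==
["H1","H1","H3","H3","no-route","H3","no-route","no-route","H0","H3","H3","no-route","H3","H3"]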